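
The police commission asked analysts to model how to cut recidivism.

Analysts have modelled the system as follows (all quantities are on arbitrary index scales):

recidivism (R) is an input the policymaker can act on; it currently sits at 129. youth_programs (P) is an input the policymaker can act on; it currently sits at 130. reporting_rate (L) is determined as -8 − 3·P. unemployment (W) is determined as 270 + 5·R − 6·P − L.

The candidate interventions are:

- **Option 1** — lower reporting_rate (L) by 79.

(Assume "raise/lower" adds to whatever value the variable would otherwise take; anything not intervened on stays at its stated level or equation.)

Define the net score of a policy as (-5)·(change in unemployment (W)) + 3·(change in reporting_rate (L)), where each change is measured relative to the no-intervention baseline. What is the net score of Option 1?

Baseline:
  R = 129
  P = 130
  L = -8 − 3·130 = -398
  W = 270 + 5·129 − 6·130 − (-398) = 533
Option 1 (L − 79):
  R = 129
  P = 130
  L = -8 − 3·130 (−79 from intervention) = -477
  W = 270 + 5·129 − 6·130 − (-477) = 612
ΔW = 612 − 533 = 79; ΔL = -477 − (-398) = -79
Score = (-5)·79 + 3·(-79) = -632

-632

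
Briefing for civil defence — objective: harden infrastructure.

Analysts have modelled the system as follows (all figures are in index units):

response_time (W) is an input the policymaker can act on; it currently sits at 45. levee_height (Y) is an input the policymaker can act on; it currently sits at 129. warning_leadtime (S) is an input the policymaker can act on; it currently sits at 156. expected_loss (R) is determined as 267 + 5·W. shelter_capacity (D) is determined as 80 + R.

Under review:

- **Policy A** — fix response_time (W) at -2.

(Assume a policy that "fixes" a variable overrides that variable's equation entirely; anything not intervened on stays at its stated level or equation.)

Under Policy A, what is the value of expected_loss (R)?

Policy A (W := -2):
  W = -2
  R = 267 + 5·(-2) = 257

257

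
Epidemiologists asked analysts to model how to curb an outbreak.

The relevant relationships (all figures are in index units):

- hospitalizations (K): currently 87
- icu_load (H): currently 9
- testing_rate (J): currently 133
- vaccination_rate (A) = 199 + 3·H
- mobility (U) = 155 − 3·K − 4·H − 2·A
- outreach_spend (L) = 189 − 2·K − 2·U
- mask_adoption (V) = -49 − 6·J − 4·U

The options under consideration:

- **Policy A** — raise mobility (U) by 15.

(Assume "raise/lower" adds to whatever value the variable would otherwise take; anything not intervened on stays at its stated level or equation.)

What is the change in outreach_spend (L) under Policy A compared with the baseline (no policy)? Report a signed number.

Baseline:
  K = 87
  H = 9
  A = 199 + 3·9 = 226
  U = 155 − 3·87 − 4·9 − 2·226 = -594
  L = 189 − 2·87 − 2·(-594) = 1203
Policy A (U + 15):
  K = 87
  H = 9
  A = 199 + 3·9 = 226
  U = 155 − 3·87 − 4·9 − 2·226 (+15 from intervention) = -579
  L = 189 − 2·87 − 2·(-579) = 1173
Change in L: 1173 − 1203 = -30

-30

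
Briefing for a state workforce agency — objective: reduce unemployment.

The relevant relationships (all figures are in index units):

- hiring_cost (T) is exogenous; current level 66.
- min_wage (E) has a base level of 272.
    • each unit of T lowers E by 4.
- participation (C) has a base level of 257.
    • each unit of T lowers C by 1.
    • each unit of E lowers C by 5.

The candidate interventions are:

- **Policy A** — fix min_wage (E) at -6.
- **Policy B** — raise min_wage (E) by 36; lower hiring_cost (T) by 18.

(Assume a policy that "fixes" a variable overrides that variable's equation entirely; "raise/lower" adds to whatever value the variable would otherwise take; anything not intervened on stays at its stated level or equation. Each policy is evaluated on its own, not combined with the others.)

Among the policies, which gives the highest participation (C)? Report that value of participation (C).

Policy A (E := -6):
  T = 66
  E = -6
  C = 257 − 66 − 5·(-6) = 221
Policy B (E + 36, T − 18):
  T = 66 − 18 = 48
  E = 272 − 4·48 (+36 from intervention) = 116
  C = 257 − 48 − 5·116 = -371
Comparing — Policy A: C=221, Policy B: C=-371. Highest is 221 (Policy A).

221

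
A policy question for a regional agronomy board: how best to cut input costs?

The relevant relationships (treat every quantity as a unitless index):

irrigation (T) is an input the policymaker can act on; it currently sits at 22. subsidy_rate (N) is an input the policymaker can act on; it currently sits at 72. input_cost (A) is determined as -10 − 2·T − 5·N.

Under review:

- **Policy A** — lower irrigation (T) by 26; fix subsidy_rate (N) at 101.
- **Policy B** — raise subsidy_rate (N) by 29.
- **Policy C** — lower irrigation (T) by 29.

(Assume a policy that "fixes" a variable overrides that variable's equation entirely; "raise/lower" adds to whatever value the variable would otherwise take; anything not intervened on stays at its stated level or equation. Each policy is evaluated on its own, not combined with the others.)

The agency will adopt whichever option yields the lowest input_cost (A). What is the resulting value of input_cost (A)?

Policy A (T − 26, N := 101):
  T = 22 − 26 = -4
  N = 101
  A = -10 − 2·(-4) − 5·101 = -507
Policy B (N + 29):
  T = 22
  N = 72 + 29 = 101
  A = -10 − 2·22 − 5·101 = -559
Policy C (T − 29):
  T = 22 − 29 = -7
  N = 72
  A = -10 − 2·(-7) − 5·72 = -356
Comparing — Policy A: A=-507, Policy B: A=-559, Policy C: A=-356. Lowest is -559 (Policy B).

-559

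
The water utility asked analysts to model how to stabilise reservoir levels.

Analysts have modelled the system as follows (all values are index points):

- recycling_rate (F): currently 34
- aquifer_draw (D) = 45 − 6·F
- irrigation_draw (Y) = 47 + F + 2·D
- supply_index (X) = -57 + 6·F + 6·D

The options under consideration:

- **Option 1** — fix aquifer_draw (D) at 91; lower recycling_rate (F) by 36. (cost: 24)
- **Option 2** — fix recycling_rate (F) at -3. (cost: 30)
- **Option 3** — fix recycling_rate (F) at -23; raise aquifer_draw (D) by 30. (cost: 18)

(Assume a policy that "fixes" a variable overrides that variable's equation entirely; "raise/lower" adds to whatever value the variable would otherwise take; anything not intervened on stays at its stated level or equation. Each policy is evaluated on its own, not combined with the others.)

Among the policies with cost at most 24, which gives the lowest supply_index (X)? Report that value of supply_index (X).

477

Option 1 (D := 91, F − 36):
  F = 34 − 36 = -2
  D = 91
  X = -57 + 6·(-2) + 6·91 = 477
Option 3 (F := -23, D + 30):
  F = -23
  D = 45 − 6·(-23) (+30 from intervention) = 213
  X = -57 + 6·(-23) + 6·213 = 1083
Comparing — Option 1: X=477, Option 3: X=1083. Lowest is 477 (Option 1).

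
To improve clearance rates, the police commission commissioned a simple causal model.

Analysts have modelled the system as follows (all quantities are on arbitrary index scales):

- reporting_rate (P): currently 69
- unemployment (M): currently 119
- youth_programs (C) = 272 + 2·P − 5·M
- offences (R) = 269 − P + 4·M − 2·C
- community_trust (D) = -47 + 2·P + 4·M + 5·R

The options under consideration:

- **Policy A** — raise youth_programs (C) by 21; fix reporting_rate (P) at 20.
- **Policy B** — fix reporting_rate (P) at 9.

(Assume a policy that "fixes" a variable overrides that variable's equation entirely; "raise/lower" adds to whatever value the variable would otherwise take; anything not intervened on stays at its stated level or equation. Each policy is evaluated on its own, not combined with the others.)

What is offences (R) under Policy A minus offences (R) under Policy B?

-97

Policy A (C + 21, P := 20):
  P = 20
  M = 119
  C = 272 + 2·20 − 5·119 (+21 from intervention) = -262
  R = 269 − 20 + 4·119 − 2·(-262) = 1249
Policy B (P := 9):
  P = 9
  M = 119
  C = 272 + 2·9 − 5·119 = -305
  R = 269 − 9 + 4·119 − 2·(-305) = 1346
R: 1249 − 1346 = -97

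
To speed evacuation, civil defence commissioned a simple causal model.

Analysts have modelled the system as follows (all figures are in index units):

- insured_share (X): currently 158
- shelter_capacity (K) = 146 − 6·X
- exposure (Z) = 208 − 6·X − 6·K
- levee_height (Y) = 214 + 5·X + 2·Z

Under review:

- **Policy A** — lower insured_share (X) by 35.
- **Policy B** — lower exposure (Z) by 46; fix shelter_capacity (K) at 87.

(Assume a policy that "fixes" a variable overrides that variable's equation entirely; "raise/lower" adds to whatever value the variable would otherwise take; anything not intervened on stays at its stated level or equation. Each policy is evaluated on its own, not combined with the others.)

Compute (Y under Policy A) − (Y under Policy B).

Policy A (X − 35):
  X = 158 − 35 = 123
  K = 146 − 6·123 = -592
  Z = 208 − 6·123 − 6·(-592) = 3022
  Y = 214 + 5·123 + 2·3022 = 6873
Policy B (Z − 46, K := 87):
  X = 158
  K = 87
  Z = 208 − 6·158 − 6·87 (−46 from intervention) = -1308
  Y = 214 + 5·158 + 2·(-1308) = -1612
Y: 6873 − (-1612) = 8485

8485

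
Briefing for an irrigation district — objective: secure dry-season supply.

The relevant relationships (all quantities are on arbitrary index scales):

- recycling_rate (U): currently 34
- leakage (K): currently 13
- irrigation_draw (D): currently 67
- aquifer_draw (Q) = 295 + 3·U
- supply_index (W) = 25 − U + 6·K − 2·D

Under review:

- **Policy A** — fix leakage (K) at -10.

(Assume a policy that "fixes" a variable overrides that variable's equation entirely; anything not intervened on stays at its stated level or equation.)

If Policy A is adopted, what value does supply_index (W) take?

-203

Policy A (K := -10):
  U = 34
  K = -10
  D = 67
  W = 25 − 34 + 6·(-10) − 2·67 = -203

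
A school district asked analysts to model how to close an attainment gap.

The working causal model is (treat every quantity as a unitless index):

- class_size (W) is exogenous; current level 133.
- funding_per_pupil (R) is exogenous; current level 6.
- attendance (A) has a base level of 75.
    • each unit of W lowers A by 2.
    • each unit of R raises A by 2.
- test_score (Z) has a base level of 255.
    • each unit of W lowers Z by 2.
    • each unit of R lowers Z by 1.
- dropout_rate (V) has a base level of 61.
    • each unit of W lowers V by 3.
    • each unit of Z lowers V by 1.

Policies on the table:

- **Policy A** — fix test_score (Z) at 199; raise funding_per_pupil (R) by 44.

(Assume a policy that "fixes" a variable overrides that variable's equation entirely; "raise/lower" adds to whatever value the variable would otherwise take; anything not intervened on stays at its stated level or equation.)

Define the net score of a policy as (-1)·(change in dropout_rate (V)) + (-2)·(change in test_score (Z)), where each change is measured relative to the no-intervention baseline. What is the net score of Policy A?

-216

Baseline:
  W = 133
  R = 6
  Z = 255 − 2·133 − 6 = -17
  V = 61 − 3·133 − (-17) = -321
Policy A (Z := 199, R + 44):
  W = 133
  R = 6 + 44 = 50
  Z = 199
  V = 61 − 3·133 − 199 = -537
ΔV = -537 − (-321) = -216; ΔZ = 199 − (-17) = 216
Score = (-1)·(-216) + (-2)·216 = -216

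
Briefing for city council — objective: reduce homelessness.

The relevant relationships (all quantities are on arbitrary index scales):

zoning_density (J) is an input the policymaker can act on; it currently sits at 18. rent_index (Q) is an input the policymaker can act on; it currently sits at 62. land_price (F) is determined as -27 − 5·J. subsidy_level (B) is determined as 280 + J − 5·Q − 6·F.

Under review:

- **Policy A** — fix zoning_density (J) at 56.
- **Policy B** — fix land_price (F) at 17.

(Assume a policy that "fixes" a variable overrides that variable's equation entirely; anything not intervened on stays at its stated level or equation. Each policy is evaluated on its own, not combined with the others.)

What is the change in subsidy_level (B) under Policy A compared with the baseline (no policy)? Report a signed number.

1178

Baseline:
  J = 18
  Q = 62
  F = -27 − 5·18 = -117
  B = 280 + 18 − 5·62 − 6·(-117) = 690
Policy A (J := 56):
  J = 56
  Q = 62
  F = -27 − 5·56 = -307
  B = 280 + 56 − 5·62 − 6·(-307) = 1868
Change in B: 1868 − 690 = 1178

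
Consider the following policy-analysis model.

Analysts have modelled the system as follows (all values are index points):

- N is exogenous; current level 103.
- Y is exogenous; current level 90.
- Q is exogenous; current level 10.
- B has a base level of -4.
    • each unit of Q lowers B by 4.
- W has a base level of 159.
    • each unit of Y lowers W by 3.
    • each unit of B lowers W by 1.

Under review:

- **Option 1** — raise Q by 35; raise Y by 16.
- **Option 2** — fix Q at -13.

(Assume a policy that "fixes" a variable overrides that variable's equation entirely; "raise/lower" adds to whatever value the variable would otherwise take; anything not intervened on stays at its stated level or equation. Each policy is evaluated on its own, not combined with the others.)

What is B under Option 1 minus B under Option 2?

Option 1 (Q + 35, Y + 16):
  Q = 10 + 35 = 45
  B = -4 − 4·45 = -184
Option 2 (Q := -13):
  Q = -13
  B = -4 − 4·(-13) = 48
B: -184 − 48 = -232

-232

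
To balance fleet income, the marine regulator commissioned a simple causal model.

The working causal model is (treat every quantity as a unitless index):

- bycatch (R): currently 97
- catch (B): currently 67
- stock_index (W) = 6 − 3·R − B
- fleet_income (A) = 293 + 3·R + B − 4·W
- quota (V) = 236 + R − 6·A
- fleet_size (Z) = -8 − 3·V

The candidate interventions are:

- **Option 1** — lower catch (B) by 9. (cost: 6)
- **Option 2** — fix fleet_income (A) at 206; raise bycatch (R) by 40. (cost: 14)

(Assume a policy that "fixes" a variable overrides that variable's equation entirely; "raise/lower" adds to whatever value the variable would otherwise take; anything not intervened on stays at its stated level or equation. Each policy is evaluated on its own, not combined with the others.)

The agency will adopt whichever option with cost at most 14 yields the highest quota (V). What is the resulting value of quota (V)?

Option 1 (B − 9):
  R = 97
  B = 67 − 9 = 58
  W = 6 − 3·97 − 58 = -343
  A = 293 + 3·97 + 58 − 4·(-343) = 2014
  V = 236 + 97 − 6·2014 = -11751
Option 2 (A := 206, R + 40):
  R = 97 + 40 = 137
  B = 67
  W = 6 − 3·137 − 67 = -472
  A = 206
  V = 236 + 137 − 6·206 = -863
Comparing — Option 1: V=-11751, Option 2: V=-863. Highest is -863 (Option 2).

-863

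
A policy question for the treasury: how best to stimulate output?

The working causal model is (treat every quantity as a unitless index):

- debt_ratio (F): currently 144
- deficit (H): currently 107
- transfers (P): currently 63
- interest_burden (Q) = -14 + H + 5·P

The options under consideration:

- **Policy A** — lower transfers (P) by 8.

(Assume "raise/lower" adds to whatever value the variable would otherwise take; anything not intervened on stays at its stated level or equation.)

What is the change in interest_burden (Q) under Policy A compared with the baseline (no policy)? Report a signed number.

-40

Baseline:
  H = 107
  P = 63
  Q = -14 + 107 + 5·63 = 408
Policy A (P − 8):
  H = 107
  P = 63 − 8 = 55
  Q = -14 + 107 + 5·55 = 368
Change in Q: 368 − 408 = -40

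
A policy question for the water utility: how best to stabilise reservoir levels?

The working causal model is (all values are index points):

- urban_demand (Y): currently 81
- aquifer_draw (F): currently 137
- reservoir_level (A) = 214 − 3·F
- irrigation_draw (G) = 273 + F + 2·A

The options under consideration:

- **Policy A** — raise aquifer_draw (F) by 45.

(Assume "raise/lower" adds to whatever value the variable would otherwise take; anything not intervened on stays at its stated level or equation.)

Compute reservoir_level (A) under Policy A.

Policy A (F + 45):
  F = 137 + 45 = 182
  A = 214 − 3·182 = -332

-332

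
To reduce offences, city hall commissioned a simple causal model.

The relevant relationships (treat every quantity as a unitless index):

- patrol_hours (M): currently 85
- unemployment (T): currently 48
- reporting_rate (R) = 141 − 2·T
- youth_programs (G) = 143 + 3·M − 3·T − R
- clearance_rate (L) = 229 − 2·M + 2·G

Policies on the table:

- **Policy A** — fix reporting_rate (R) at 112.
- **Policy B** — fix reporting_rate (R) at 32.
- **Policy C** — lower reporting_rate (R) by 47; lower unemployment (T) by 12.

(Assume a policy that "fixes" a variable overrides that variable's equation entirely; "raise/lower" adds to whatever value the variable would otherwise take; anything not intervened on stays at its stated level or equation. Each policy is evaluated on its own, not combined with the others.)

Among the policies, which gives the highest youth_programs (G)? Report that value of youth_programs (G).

268

Policy A (R := 112):
  M = 85
  T = 48
  R = 112
  G = 143 + 3·85 − 3·48 − 112 = 142
Policy B (R := 32):
  M = 85
  T = 48
  R = 32
  G = 143 + 3·85 − 3·48 − 32 = 222
Policy C (R − 47, T − 12):
  M = 85
  T = 48 − 12 = 36
  R = 141 − 2·36 (−47 from intervention) = 22
  G = 143 + 3·85 − 3·36 − 22 = 268
Comparing — Policy A: G=142, Policy B: G=222, Policy C: G=268. Highest is 268 (Policy C).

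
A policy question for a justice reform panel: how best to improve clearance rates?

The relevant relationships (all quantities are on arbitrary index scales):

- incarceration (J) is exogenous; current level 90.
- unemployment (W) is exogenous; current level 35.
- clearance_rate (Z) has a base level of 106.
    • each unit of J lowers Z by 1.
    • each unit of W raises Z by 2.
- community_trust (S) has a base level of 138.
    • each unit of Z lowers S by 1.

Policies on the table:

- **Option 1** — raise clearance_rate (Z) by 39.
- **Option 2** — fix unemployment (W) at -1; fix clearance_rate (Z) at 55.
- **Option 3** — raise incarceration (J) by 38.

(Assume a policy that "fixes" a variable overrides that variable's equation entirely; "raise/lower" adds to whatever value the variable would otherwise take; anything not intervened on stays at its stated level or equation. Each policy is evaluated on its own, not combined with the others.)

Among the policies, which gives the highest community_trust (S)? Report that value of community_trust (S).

90

Option 1 (Z + 39):
  J = 90
  W = 35
  Z = 106 − 90 + 2·35 (+39 from intervention) = 125
  S = 138 − 125 = 13
Option 2 (W := -1, Z := 55):
  J = 90
  W = -1
  Z = 55
  S = 138 − 55 = 83
Option 3 (J + 38):
  J = 90 + 38 = 128
  W = 35
  Z = 106 − 128 + 2·35 = 48
  S = 138 − 48 = 90
Comparing — Option 1: S=13, Option 2: S=83, Option 3: S=90. Highest is 90 (Option 3).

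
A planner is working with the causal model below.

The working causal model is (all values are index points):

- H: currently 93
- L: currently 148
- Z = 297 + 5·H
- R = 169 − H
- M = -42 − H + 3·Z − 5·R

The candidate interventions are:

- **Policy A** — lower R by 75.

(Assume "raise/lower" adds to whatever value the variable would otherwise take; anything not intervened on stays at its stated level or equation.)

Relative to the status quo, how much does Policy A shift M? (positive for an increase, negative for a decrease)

375

Baseline:
  H = 93
  Z = 297 + 5·93 = 762
  R = 169 − 93 = 76
  M = -42 − 93 + 3·762 − 5·76 = 1771
Policy A (R − 75):
  H = 93
  Z = 297 + 5·93 = 762
  R = 169 − 93 (−75 from intervention) = 1
  M = -42 − 93 + 3·762 − 5·1 = 2146
Change in M: 2146 − 1771 = 375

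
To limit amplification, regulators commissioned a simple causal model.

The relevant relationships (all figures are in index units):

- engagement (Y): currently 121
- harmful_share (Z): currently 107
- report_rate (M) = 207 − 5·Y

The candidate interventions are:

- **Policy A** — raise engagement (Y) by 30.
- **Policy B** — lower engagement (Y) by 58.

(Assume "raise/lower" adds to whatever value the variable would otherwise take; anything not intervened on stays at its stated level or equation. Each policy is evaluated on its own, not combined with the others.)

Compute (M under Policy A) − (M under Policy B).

-440

Policy A (Y + 30):
  Y = 121 + 30 = 151
  M = 207 − 5·151 = -548
Policy B (Y − 58):
  Y = 121 − 58 = 63
  M = 207 − 5·63 = -108
M: -548 − (-108) = -440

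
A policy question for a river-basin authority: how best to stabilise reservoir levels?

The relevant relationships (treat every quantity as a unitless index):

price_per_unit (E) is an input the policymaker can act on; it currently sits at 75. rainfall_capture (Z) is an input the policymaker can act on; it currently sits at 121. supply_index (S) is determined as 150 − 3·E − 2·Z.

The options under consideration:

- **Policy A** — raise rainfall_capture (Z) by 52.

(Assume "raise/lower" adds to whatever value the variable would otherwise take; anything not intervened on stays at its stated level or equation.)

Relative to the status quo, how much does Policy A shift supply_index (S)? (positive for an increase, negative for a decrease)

-104

Baseline:
  E = 75
  Z = 121
  S = 150 − 3·75 − 2·121 = -317
Policy A (Z + 52):
  E = 75
  Z = 121 + 52 = 173
  S = 150 − 3·75 − 2·173 = -421
Change in S: -421 − (-317) = -104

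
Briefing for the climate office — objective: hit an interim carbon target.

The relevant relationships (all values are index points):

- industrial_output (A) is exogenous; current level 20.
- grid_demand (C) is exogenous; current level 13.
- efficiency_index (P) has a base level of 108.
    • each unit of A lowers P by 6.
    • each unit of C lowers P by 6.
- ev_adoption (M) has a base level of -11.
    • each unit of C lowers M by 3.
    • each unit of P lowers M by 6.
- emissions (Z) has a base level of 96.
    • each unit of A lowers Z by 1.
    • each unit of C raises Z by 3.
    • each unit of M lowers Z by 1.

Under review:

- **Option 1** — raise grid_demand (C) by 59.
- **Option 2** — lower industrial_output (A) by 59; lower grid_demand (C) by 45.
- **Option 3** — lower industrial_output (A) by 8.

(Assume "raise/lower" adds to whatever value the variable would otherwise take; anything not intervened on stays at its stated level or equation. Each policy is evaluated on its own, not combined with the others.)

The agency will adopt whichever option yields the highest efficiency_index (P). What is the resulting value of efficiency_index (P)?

534

Option 1 (C + 59):
  A = 20
  C = 13 + 59 = 72
  P = 108 − 6·20 − 6·72 = -444
Option 2 (A − 59, C − 45):
  A = 20 − 59 = -39
  C = 13 − 45 = -32
  P = 108 − 6·(-39) − 6·(-32) = 534
Option 3 (A − 8):
  A = 20 − 8 = 12
  C = 13
  P = 108 − 6·12 − 6·13 = -42
Comparing — Option 1: P=-444, Option 2: P=534, Option 3: P=-42. Highest is 534 (Option 2).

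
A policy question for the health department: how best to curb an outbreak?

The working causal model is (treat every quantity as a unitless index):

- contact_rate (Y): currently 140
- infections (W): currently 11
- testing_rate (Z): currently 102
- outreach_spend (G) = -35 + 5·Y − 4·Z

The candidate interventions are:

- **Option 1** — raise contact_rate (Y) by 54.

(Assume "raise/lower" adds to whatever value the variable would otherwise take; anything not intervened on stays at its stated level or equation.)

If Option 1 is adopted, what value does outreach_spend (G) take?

527

Option 1 (Y + 54):
  Y = 140 + 54 = 194
  Z = 102
  G = -35 + 5·194 − 4·102 = 527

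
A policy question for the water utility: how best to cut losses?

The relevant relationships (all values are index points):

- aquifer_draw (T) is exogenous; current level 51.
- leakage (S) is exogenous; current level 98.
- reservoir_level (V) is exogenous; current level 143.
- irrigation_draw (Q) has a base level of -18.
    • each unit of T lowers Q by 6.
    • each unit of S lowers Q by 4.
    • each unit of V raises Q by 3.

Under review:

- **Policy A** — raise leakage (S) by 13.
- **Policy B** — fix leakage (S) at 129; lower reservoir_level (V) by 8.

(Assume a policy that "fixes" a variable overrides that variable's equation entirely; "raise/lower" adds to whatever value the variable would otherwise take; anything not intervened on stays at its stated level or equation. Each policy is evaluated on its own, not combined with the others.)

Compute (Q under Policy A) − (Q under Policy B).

Policy A (S + 13):
  T = 51
  S = 98 + 13 = 111
  V = 143
  Q = -18 − 6·51 − 4·111 + 3·143 = -339
Policy B (S := 129, V − 8):
  T = 51
  S = 129
  V = 143 − 8 = 135
  Q = -18 − 6·51 − 4·129 + 3·135 = -435
Q: -339 − (-435) = 96

96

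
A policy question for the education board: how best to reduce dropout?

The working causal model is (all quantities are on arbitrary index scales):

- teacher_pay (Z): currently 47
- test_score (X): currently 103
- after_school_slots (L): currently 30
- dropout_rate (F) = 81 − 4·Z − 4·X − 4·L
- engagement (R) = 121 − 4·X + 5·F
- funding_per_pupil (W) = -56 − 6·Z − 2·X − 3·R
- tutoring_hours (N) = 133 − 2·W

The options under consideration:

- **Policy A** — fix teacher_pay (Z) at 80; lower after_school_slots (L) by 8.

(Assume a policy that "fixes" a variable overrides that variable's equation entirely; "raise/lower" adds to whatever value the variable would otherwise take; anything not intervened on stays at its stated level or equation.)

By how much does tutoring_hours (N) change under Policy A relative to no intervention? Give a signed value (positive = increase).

Baseline:
  Z = 47
  X = 103
  L = 30
  F = 81 − 4·47 − 4·103 − 4·30 = -639
  R = 121 − 4·103 + 5·(-639) = -3486
  W = -56 − 6·47 − 2·103 − 3·(-3486) = 9914
  N = 133 − 2·9914 = -19695
Policy A (Z := 80, L − 8):
  Z = 80
  X = 103
  L = 30 − 8 = 22
  F = 81 − 4·80 − 4·103 − 4·22 = -739
  R = 121 − 4·103 + 5·(-739) = -3986
  W = -56 − 6·80 − 2·103 − 3·(-3986) = 11216
  N = 133 − 2·11216 = -22299
Change in N: -22299 − (-19695) = -2604

-2604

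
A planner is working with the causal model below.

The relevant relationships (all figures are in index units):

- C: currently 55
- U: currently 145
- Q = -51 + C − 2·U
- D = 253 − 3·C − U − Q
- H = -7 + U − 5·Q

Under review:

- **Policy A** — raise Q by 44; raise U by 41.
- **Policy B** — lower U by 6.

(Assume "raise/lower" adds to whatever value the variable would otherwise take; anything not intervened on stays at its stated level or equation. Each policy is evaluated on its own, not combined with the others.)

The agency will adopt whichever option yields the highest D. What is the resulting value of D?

226

Policy A (Q + 44, U + 41):
  C = 55
  U = 145 + 41 = 186
  Q = -51 + 55 − 2·186 (+44 from intervention) = -324
  D = 253 − 3·55 − 186 − (-324) = 226
Policy B (U − 6):
  C = 55
  U = 145 − 6 = 139
  Q = -51 + 55 − 2·139 = -274
  D = 253 − 3·55 − 139 − (-274) = 223
Comparing — Policy A: D=226, Policy B: D=223. Highest is 226 (Policy A).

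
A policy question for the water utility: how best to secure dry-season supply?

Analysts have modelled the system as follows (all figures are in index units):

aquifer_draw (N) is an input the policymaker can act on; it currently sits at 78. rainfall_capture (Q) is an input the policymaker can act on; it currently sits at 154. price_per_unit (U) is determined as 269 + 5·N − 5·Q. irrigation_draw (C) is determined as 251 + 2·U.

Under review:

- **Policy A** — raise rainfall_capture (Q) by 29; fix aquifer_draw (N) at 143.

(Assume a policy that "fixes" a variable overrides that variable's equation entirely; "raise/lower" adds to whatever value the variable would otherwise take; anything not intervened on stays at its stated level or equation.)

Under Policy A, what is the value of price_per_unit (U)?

Policy A (Q + 29, N := 143):
  N = 143
  Q = 154 + 29 = 183
  U = 269 + 5·143 − 5·183 = 69

69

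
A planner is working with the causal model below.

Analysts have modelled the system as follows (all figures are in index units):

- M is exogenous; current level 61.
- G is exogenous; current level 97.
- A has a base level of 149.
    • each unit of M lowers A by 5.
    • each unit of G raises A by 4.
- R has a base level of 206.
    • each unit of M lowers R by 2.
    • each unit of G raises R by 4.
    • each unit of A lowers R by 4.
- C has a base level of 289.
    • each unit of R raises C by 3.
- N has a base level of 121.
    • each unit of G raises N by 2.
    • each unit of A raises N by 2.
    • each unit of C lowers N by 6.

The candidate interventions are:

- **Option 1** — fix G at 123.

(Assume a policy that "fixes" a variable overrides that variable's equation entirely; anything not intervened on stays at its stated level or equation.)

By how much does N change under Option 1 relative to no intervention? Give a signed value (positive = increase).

5876

Baseline:
  M = 61
  G = 97
  A = 149 − 5·61 + 4·97 = 232
  R = 206 − 2·61 + 4·97 − 4·232 = -456
  C = 289 + 3·(-456) = -1079
  N = 121 + 2·97 + 2·232 − 6·(-1079) = 7253
Option 1 (G := 123):
  M = 61
  G = 123
  A = 149 − 5·61 + 4·123 = 336
  R = 206 − 2·61 + 4·123 − 4·336 = -768
  C = 289 + 3·(-768) = -2015
  N = 121 + 2·123 + 2·336 − 6·(-2015) = 13129
Change in N: 13129 − 7253 = 5876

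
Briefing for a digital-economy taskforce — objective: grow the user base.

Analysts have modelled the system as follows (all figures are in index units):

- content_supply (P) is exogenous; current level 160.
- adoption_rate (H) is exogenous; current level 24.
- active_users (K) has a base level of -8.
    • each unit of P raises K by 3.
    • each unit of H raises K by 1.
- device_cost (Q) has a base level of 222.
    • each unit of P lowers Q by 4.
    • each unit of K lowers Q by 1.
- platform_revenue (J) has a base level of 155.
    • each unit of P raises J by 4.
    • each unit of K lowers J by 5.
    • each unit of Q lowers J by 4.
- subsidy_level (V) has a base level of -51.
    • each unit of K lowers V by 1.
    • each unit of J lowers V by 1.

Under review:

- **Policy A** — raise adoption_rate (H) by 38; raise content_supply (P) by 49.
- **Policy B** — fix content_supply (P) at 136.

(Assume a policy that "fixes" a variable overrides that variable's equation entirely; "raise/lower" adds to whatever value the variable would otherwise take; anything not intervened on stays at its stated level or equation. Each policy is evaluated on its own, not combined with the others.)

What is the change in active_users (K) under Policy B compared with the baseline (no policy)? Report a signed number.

Baseline:
  P = 160
  H = 24
  K = -8 + 3·160 + 24 = 496
Policy B (P := 136):
  P = 136
  H = 24
  K = -8 + 3·136 + 24 = 424
Change in K: 424 − 496 = -72

-72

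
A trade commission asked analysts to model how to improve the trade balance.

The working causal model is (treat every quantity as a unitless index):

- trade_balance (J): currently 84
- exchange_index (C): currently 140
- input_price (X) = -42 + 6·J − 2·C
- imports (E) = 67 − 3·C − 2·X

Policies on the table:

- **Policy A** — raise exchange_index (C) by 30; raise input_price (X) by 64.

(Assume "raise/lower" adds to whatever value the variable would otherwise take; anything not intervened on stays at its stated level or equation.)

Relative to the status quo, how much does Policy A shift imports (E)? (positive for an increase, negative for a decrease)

Baseline:
  J = 84
  C = 140
  X = -42 + 6·84 − 2·140 = 182
  E = 67 − 3·140 − 2·182 = -717
Policy A (C + 30, X + 64):
  J = 84
  C = 140 + 30 = 170
  X = -42 + 6·84 − 2·170 (+64 from intervention) = 186
  E = 67 − 3·170 − 2·186 = -815
Change in E: -815 − (-717) = -98

-98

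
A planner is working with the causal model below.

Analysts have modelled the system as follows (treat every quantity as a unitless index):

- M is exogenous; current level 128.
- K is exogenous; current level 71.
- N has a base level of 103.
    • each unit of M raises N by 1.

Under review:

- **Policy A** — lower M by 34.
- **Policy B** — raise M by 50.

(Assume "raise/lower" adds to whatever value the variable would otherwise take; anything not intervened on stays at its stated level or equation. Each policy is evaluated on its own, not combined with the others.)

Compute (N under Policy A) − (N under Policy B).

Policy A (M − 34):
  M = 128 − 34 = 94
  N = 103 + 94 = 197
Policy B (M + 50):
  M = 128 + 50 = 178
  N = 103 + 178 = 281
N: 197 − 281 = -84

-84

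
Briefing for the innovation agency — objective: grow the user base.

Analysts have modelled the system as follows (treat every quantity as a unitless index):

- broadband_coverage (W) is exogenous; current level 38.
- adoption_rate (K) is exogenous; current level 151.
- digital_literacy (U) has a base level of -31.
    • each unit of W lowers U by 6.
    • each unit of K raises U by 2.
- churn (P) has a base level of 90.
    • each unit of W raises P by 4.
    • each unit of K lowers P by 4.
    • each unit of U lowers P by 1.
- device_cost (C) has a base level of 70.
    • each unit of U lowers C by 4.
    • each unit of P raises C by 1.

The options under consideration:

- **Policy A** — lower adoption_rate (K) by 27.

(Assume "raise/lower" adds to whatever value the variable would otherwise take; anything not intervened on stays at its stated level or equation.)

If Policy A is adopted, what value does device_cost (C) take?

Policy A (K − 27):
  W = 38
  K = 151 − 27 = 124
  U = -31 − 6·38 + 2·124 = -11
  P = 90 + 4·38 − 4·124 − (-11) = -243
  C = 70 − 4·(-11) + (-243) = -129

-129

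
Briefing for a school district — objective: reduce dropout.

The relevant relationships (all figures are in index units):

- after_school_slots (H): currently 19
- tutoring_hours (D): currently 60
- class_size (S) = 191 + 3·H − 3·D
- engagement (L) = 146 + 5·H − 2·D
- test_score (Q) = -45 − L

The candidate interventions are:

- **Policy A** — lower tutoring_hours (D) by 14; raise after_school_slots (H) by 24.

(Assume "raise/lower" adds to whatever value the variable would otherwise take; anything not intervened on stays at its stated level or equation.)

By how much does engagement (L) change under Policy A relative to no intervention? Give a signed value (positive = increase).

Baseline:
  H = 19
  D = 60
  L = 146 + 5·19 − 2·60 = 121
Policy A (D − 14, H + 24):
  H = 19 + 24 = 43
  D = 60 − 14 = 46
  L = 146 + 5·43 − 2·46 = 269
Change in L: 269 − 121 = 148

148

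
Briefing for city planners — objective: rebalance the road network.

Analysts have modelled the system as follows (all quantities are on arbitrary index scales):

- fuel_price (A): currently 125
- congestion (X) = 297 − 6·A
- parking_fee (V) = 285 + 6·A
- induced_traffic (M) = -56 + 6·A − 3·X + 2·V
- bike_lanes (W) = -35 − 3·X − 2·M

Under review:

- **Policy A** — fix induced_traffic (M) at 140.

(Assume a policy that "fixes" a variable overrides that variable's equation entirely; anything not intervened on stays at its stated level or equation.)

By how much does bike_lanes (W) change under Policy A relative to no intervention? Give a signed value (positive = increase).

7966

Baseline:
  A = 125
  X = 297 − 6·125 = -453
  V = 285 + 6·125 = 1035
  M = -56 + 6·125 − 3·(-453) + 2·1035 = 4123
  W = -35 − 3·(-453) − 2·4123 = -6922
Policy A (M := 140):
  A = 125
  X = 297 − 6·125 = -453
  V = 285 + 6·125 = 1035
  M = 140
  W = -35 − 3·(-453) − 2·140 = 1044
Change in W: 1044 − (-6922) = 7966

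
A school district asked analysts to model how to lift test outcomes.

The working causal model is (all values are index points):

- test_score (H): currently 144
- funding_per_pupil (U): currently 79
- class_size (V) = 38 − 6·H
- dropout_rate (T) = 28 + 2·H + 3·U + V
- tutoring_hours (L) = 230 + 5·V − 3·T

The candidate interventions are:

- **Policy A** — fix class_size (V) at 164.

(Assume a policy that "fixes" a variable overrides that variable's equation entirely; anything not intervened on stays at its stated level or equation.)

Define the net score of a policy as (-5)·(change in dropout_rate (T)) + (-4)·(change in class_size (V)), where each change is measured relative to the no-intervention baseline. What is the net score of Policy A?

Baseline:
  H = 144
  U = 79
  V = 38 − 6·144 = -826
  T = 28 + 2·144 + 3·79 + (-826) = -273
Policy A (V := 164):
  H = 144
  U = 79
  V = 164
  T = 28 + 2·144 + 3·79 + 164 = 717
ΔT = 717 − (-273) = 990; ΔV = 164 − (-826) = 990
Score = (-5)·990 + (-4)·990 = -8910

-8910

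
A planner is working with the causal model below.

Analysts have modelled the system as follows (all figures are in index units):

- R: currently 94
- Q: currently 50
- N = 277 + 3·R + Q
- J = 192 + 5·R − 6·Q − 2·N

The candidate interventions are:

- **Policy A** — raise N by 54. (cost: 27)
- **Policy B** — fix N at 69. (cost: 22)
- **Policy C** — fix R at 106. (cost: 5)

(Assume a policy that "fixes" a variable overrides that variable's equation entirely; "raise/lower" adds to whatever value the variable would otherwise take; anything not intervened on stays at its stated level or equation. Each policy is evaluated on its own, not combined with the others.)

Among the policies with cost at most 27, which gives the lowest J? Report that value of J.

Policy A (N + 54):
  R = 94
  Q = 50
  N = 277 + 3·94 + 50 (+54 from intervention) = 663
  J = 192 + 5·94 − 6·50 − 2·663 = -964
Policy B (N := 69):
  R = 94
  Q = 50
  N = 69
  J = 192 + 5·94 − 6·50 − 2·69 = 224
Policy C (R := 106):
  R = 106
  Q = 50
  N = 277 + 3·106 + 50 = 645
  J = 192 + 5·106 − 6·50 − 2·645 = -868
Comparing — Policy A: J=-964, Policy B: J=224, Policy C: J=-868. Lowest is -964 (Policy A).

-964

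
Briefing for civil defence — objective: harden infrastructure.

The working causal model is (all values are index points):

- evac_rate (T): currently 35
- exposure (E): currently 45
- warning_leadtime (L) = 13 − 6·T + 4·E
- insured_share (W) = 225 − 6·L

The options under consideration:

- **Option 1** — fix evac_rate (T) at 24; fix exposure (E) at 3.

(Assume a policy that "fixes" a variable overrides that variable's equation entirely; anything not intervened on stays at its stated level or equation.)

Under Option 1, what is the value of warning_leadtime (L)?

-119

Option 1 (T := 24, E := 3):
  T = 24
  E = 3
  L = 13 − 6·24 + 4·3 = -119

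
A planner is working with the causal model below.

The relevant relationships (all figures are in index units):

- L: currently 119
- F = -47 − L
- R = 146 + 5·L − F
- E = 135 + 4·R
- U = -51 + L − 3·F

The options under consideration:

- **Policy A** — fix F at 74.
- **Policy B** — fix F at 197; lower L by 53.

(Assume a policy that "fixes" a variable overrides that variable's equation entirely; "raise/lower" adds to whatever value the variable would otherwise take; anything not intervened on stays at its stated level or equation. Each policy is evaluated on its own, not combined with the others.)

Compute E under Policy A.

Policy A (F := 74):
  L = 119
  F = 74
  R = 146 + 5·119 − 74 = 667
  E = 135 + 4·667 = 2803

2803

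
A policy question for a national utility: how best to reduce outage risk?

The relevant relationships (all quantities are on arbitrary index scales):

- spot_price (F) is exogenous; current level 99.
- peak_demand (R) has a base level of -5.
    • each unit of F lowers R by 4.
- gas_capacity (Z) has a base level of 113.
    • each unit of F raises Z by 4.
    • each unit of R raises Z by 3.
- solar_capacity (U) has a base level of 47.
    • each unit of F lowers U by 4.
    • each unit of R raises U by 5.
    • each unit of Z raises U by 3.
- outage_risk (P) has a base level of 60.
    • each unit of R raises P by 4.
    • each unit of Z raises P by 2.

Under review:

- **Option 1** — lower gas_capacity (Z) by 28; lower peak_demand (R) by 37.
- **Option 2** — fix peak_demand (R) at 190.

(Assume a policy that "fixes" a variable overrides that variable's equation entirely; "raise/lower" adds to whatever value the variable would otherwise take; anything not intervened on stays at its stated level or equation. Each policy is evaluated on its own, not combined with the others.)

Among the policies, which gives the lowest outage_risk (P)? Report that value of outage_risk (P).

Option 1 (Z − 28, R − 37):
  F = 99
  R = -5 − 4·99 (−37 from intervention) = -438
  Z = 113 + 4·99 + 3·(-438) (−28 from intervention) = -833
  P = 60 + 4·(-438) + 2·(-833) = -3358
Option 2 (R := 190):
  F = 99
  R = 190
  Z = 113 + 4·99 + 3·190 = 1079
  P = 60 + 4·190 + 2·1079 = 2978
Comparing — Option 1: P=-3358, Option 2: P=2978. Lowest is -3358 (Option 1).

-3358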